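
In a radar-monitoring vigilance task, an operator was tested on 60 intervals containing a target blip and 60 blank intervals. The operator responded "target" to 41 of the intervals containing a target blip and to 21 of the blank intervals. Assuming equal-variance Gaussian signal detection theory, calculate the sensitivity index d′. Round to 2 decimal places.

H = 41/60 = 0.6833
FA = 21/60 = 0.3500
z(0.6833) = 0.4769, z(0.3500) = -0.3853
d' = z(H) − z(FA) = 0.4769 − (-0.3853) = 0.8622

d′ = 0.86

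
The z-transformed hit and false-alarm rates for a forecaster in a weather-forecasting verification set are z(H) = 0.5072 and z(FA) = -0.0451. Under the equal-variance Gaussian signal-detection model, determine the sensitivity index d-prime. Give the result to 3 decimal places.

d-prime = 0.552

d' = z(H) − z(FA) = 0.5072 − (-0.0451) = 0.5523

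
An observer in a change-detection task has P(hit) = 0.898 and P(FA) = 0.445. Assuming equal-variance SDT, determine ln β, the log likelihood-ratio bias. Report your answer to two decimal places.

ln β = -0.80

Φ⁻¹(0.898) = 1.270, Φ⁻¹(0.445) = -0.138
ln β = −½·[z(H)² − z(FA)²] = −0.5 × (1.613 − 0.019) = -0.797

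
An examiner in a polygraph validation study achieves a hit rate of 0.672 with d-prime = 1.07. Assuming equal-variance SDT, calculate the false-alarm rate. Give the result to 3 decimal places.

false-alarm rate = 0.266

z(hit rate) = z(0.672) = 0.4454
z(FA) = z(H) − d' = 0.4454 − 1.07 = -0.6246
false-alarm rate = Φ(-0.6246) = 0.2661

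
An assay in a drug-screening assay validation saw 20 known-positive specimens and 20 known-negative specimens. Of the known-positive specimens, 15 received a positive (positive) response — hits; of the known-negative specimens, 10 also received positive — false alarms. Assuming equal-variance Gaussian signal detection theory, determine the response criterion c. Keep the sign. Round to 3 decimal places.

H = 15/20 = 0.7500
FA = 10/20 = 0.5000
Φ⁻¹(H) = Φ⁻¹(0.7500) = 0.6745
Φ⁻¹(FA) = Φ⁻¹(0.5000) = 0.0000
c = −½·[z(H) + z(FA)] = −0.5 × (0.6745 + 0.0000) = -0.33725

c = -0.337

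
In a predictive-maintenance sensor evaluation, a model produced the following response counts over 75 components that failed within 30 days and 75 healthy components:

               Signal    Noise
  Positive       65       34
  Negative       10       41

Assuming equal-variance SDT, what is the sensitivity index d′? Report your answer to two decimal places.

H = 65/75 = 0.8667
FA = 34/75 = 0.4533
Φ⁻¹(H) = Φ⁻¹(0.8667) = 1.1109
Φ⁻¹(FA) = Φ⁻¹(0.4533) = -0.1173
d' = z(H) − z(FA) = 1.1109 − (-0.1173) = 1.2282

d′ = 1.23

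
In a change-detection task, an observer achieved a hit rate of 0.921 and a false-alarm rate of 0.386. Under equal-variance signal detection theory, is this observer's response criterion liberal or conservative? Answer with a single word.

z(H) = 1.412, z(FA) = -0.290
c = −½·(z(H) + z(FA)) = -0.561
c < 0 → liberal criterion (biased toward responding “yes”).

liberal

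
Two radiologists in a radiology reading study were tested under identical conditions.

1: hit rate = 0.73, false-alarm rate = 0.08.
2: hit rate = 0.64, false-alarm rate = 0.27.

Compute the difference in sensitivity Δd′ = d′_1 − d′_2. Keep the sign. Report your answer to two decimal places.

1: z(0.73) = 0.613, z(0.08) = -1.405, d' = 2.018
2: z(0.64) = 0.358, z(0.27) = -0.613, d' = 0.971
Δd' = d'_1 − d'_2 = 2.018 − 0.971 = 1.047
1 has the higher sensitivity.

Δd′ = 1.05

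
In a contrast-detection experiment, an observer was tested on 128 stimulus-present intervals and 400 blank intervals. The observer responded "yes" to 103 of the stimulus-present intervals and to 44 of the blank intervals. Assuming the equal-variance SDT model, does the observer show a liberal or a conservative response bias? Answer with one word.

conservative

z(H) = 0.858, z(FA) = -1.227
c = −½·(z(H) + z(FA)) = 0.1845
c > 0 → conservative criterion (biased toward responding “no”).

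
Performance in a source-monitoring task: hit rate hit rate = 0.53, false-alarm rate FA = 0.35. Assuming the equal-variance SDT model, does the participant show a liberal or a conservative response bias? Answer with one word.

conservative

z(H) = 0.075, z(FA) = -0.385
c = −½·(z(H) + z(FA)) = 0.155
c > 0 → conservative criterion (biased toward responding “no”).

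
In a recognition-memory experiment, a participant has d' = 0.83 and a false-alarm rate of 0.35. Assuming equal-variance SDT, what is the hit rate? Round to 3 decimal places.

hit rate = 0.672

z(false-alarm rate) = z(0.35) = -0.3853
z(H) = z(FA) + d' = -0.3853 + 0.83 = 0.4447
hit rate = Φ(0.4447) = 0.6717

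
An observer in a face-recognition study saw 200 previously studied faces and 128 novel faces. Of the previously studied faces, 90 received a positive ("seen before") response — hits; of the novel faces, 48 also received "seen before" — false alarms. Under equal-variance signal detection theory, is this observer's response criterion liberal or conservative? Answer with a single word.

conservative

z(H) = -0.126, z(FA) = -0.319
c = −½·(z(H) + z(FA)) = 0.2225
c > 0 → conservative criterion (biased toward responding “no”).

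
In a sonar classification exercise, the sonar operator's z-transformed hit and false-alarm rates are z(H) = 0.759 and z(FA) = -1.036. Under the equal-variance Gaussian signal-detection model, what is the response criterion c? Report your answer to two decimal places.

c = −½·[z(H) + z(FA)] = −½·(0.759 + (-1.036)) = 0.1385

c = 0.14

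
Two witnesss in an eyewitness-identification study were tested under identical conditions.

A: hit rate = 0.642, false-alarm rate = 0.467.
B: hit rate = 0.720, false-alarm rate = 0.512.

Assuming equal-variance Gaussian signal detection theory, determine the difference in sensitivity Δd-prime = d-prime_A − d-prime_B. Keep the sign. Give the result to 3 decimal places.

A: z(0.642) = 0.3638, z(0.467) = -0.0828, d' = 0.4466
B: z(0.720) = 0.5828, z(0.512) = 0.0301, d' = 0.5527
Δd' = d'_A − d'_B = 0.4466 − 0.5527 = -0.1061
B has the higher sensitivity.

Δd-prime = -0.106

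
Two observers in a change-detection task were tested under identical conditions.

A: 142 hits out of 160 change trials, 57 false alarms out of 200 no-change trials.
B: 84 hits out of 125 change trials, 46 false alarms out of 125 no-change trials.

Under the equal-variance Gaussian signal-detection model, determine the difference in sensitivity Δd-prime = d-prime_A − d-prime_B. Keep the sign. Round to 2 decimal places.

Δd-prime = 1.00

A: z(0.8875) = 1.213, z(0.2850) = -0.568, d' = 1.781
B: z(0.6720) = 0.445, z(0.3680) = -0.337, d' = 0.782
Δd' = d'_A − d'_B = 1.781 − 0.782 = 0.999
A has the higher sensitivity.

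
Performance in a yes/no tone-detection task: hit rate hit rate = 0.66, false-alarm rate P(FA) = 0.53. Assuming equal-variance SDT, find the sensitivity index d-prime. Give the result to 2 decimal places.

d-prime = 0.34

z(H) = z(0.66) = 0.412
z(FA) = z(0.53) = 0.075
d' = z(H) − z(FA) = 0.412 − 0.075 = 0.337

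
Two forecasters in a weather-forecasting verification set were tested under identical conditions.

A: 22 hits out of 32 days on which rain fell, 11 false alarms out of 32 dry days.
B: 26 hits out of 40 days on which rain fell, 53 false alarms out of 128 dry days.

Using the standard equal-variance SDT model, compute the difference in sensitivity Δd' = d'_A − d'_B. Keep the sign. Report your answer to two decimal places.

A: z(0.6875) = 0.489, z(0.3438) = -0.402, d' = 0.891
B: z(0.6500) = 0.385, z(0.4141) = -0.217, d' = 0.602
Δd' = d'_A − d'_B = 0.891 − 0.602 = 0.289
A has the higher sensitivity.

Δd' = 0.29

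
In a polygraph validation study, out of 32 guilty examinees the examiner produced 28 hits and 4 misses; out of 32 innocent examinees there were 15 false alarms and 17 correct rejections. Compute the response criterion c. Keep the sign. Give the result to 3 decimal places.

c = -0.536

H = 28/32 = 0.8750
FA = 15/32 = 0.4688
Φ⁻¹(0.8750) = 1.1503, Φ⁻¹(0.4688) = -0.0783
c = −½·[z(H) + z(FA)] = −0.5 × (1.1503 + (-0.0783)) = -0.5360
c < 0: the examiner has a liberal response bias.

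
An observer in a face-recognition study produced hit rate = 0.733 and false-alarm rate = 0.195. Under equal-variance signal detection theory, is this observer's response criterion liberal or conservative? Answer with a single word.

conservative

z(H) = 0.622, z(FA) = -0.860
c = −½·(z(H) + z(FA)) = 0.119
c > 0 → conservative criterion (biased toward responding “no”).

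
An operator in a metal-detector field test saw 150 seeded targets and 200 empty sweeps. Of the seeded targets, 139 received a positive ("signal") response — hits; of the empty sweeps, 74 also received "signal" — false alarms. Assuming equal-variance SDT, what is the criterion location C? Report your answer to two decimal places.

C = -0.56

H = 139/150 = 0.9267
FA = 74/200 = 0.3700
Φ⁻¹(H) = Φ⁻¹(0.9267) = 1.452
Φ⁻¹(FA) = Φ⁻¹(0.3700) = -0.332
c = −½·[z(H) + z(FA)] = −0.5 × (1.452 + (-0.332)) = -0.560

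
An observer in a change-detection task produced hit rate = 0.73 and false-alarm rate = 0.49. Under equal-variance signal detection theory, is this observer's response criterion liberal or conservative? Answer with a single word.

liberal

z(H) = 0.613, z(FA) = -0.025
c = −½·(z(H) + z(FA)) = -0.294
c < 0 → liberal criterion (biased toward responding “yes”).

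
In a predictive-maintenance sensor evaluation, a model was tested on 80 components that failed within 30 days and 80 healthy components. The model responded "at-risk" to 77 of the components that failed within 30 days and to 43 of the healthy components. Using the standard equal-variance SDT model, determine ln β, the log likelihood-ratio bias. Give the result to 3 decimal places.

H = 77/80 = 0.9625
FA = 43/80 = 0.5375
Φ⁻¹(0.9625) = 1.7805, Φ⁻¹(0.5375) = 0.0941
ln β = −½·[z(H)² − z(FA)²] = −0.5 × (3.1702 − 0.0089) = -1.58065

ln β = -1.581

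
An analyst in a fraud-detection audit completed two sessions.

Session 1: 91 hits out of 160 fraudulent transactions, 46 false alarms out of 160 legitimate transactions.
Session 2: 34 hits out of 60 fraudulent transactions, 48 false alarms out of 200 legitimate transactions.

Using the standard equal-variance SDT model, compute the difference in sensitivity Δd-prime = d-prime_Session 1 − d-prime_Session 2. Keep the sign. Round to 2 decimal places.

Session 1: z(0.5687) = 0.173, z(0.2875) = -0.561, d' = 0.734
Session 2: z(0.5667) = 0.168, z(0.2400) = -0.706, d' = 0.874
Δd' = d'_Session 1 − d'_Session 2 = 0.734 − 0.874 = -0.140
Session 2 has the higher sensitivity.

Δd-prime = -0.14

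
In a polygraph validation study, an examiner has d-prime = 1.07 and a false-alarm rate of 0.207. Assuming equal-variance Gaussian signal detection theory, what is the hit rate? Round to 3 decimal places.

z(false-alarm rate) = z(0.207) = -0.8169
z(H) = z(FA) + d' = -0.8169 + 1.07 = 0.2531
hit rate = Φ(0.2531) = 0.5999

hit rate = 0.600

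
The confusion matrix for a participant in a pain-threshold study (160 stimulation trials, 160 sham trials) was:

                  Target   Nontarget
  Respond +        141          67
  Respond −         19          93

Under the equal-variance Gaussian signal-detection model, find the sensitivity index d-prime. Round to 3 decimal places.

d-prime = 1.386

H = 141/160 = 0.8812
FA = 67/160 = 0.4188
Φ⁻¹(H) = Φ⁻¹(0.8812) = 1.1810
Φ⁻¹(FA) = Φ⁻¹(0.4188) = -0.2050
d' = z(H) − z(FA) = 1.1810 − (-0.2050) = 1.3860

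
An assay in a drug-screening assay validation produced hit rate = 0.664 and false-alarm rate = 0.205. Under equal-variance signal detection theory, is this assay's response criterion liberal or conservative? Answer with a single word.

z(H) = 0.423, z(FA) = -0.824
c = −½·(z(H) + z(FA)) = 0.2005
c > 0 → conservative criterion (biased toward responding “no”).

conservative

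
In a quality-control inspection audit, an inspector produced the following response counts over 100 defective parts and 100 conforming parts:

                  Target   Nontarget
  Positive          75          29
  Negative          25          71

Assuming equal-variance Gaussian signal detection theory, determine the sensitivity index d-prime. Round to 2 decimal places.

d-prime = 1.23

H = 75/100 = 0.7500
FA = 29/100 = 0.2900
z(H) = z(0.7500) = 0.6745
z(FA) = z(0.2900) = -0.5534
d' = z(H) − z(FA) = 0.6745 − (-0.5534) = 1.2279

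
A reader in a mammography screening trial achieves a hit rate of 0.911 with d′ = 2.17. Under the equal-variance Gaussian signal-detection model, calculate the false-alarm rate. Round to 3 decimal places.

false-alarm rate = 0.205

z(hit rate) = z(0.911) = 1.3469
z(FA) = z(H) − d' = 1.3469 − 2.17 = -0.8231
false-alarm rate = Φ(-0.8231) = 0.2052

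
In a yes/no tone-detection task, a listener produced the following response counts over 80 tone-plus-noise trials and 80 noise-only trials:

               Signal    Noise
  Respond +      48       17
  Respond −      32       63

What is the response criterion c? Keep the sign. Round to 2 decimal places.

H = 48/80 = 0.6000
FA = 17/80 = 0.2125
z(H) = 0.2533
z(FA) = -0.7978
c = −½·[z(H) + z(FA)] = −0.5 × (0.2533 + (-0.7978)) = 0.27225
c > 0: the listener has a conservative response bias.

c = 0.27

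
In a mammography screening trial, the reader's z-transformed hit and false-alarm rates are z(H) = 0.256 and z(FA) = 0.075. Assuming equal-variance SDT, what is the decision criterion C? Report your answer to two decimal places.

c = −½·[z(H) + z(FA)] = −½·(0.256 + 0.075) = -0.1655
c < 0: the reader has a liberal response bias.

C = -0.17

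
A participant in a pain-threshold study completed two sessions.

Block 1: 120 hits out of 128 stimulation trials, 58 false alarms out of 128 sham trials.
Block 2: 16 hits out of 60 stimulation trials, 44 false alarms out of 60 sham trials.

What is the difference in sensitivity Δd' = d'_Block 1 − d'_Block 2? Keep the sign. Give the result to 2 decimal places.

Δd' = 2.90

Block 1: z(0.9375) = 1.534, z(0.4531) = -0.118, d' = 1.652
Block 2: z(0.2667) = -0.623, z(0.7333) = 0.623, d' = -1.246
Δd' = d'_Block 1 − d'_Block 2 = 1.652 − (-1.246) = 2.898
Block 1 has the higher sensitivity.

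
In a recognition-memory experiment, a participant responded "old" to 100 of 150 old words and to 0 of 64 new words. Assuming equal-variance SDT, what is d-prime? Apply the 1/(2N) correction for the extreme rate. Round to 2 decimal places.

d-prime = 2.85

The false-alarm rate is 0/64 = 0, so apply the 1/(2N) correction: FA → 1/(2·64) = 0.00781.
z(H) = z(0.66667) = 0.431
z(FA) = z(0.00781) = -2.418
d' = 0.431 − (-2.418) = 2.849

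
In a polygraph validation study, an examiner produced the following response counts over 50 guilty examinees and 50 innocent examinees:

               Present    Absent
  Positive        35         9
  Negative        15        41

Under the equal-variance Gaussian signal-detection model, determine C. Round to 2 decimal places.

C = 0.20

H = 35/50 = 0.7000
FA = 9/50 = 0.1800
z(H) = z(0.7000) = 0.5244
z(FA) = z(0.1800) = -0.9154
c = −½·[z(H) + z(FA)] = −0.5 × (0.5244 + (-0.9154)) = 0.1955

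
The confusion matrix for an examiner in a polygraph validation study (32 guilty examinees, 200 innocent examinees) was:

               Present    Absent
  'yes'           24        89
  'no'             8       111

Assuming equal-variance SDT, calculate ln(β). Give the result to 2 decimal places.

ln β = -0.22

H = 24/32 = 0.7500
FA = 89/200 = 0.4450
Φ⁻¹(H) = Φ⁻¹(0.7500) = 0.674
Φ⁻¹(FA) = Φ⁻¹(0.4450) = -0.138
ln β = −½·[z(H)² − z(FA)²] = −0.5 × (0.454 − 0.019) = -0.2175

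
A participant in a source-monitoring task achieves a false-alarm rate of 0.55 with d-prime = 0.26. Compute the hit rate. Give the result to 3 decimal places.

hit rate = 0.650

z(false-alarm rate) = z(0.55) = 0.1257
z(H) = z(FA) + d' = 0.1257 + 0.26 = 0.3857
hit rate = Φ(0.3857) = 0.6501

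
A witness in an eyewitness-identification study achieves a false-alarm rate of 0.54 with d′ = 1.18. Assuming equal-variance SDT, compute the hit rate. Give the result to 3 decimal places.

hit rate = 0.900

z(false-alarm rate) = z(0.54) = 0.1004
z(H) = z(FA) + d' = 0.1004 + 1.18 = 1.2804
hit rate = Φ(1.2804) = 0.8998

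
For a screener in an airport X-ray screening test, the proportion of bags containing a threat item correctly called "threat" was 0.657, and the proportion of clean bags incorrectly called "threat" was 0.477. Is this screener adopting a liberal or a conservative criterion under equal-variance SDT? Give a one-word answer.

z(H) = 0.404, z(FA) = -0.058
c = −½·(z(H) + z(FA)) = -0.173
c < 0 → liberal criterion (biased toward responding “yes”).

liberal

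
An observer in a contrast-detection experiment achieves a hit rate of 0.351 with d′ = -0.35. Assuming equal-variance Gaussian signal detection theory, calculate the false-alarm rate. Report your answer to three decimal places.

z(hit rate) = z(0.351) = -0.3826
z(FA) = z(H) − d' = -0.3826 − (-0.35) = -0.0326
false-alarm rate = Φ(-0.0326) = 0.4870

false-alarm rate = 0.487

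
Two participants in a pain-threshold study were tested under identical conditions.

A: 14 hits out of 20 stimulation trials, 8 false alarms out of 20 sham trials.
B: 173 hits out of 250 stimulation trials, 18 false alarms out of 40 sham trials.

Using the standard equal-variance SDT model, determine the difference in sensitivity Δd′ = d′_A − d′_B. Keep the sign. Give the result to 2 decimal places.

A: z(0.7000) = 0.524, z(0.4000) = -0.253, d' = 0.777
B: z(0.6920) = 0.502, z(0.4500) = -0.126, d' = 0.628
Δd' = d'_A − d'_B = 0.777 − 0.628 = 0.149
A has the higher sensitivity.

Δd′ = 0.15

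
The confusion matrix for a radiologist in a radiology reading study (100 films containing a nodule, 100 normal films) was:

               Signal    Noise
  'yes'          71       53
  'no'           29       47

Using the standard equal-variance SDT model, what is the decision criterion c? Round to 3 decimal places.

H = 71/100 = 0.7100
FA = 53/100 = 0.5300
z(H) = 0.5534
z(FA) = 0.0753
c = −½·[z(H) + z(FA)] = −0.5 × (0.5534 + 0.0753) = -0.31435

c = -0.314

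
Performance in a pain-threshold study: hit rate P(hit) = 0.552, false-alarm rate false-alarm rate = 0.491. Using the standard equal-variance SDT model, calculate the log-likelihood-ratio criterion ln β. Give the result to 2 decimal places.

ln β = -0.01

Φ⁻¹(0.552) = 0.131, Φ⁻¹(0.491) = -0.023
ln β = −½·[z(H)² − z(FA)²] = −0.5 × (0.017 − 0.001) = -0.008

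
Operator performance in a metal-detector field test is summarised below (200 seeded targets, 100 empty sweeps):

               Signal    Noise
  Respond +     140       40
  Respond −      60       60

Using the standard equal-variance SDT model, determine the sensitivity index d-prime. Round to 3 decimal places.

H = 140/200 = 0.7000
FA = 40/100 = 0.4000
z(H) = 0.5244
z(FA) = -0.2533
d' = z(H) − z(FA) = 0.5244 − (-0.2533) = 0.7777

d-prime = 0.778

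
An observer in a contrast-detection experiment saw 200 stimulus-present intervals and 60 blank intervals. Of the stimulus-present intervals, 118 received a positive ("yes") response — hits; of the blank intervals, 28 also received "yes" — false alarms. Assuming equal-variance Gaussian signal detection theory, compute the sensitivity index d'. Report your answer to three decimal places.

d' = 0.311

H = 118/200 = 0.5900
FA = 28/60 = 0.4667
z(H) = 0.2275
z(FA) = -0.0836
d' = z(H) − z(FA) = 0.2275 − (-0.0836) = 0.3111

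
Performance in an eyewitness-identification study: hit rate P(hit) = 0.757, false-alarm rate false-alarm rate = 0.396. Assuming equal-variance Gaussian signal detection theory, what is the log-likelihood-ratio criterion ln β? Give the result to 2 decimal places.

ln β = -0.21

Φ⁻¹(H) = Φ⁻¹(0.757) = 0.697
Φ⁻¹(FA) = Φ⁻¹(0.396) = -0.264
ln β = −½·[z(H)² − z(FA)²] = −0.5 × (0.486 − 0.070) = -0.208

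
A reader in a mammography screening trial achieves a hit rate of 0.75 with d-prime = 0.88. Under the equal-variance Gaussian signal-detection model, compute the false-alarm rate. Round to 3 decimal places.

z(hit rate) = z(0.75) = 0.6745
z(FA) = z(H) − d' = 0.6745 − 0.88 = -0.2055
false-alarm rate = Φ(-0.2055) = 0.4186

false-alarm rate = 0.419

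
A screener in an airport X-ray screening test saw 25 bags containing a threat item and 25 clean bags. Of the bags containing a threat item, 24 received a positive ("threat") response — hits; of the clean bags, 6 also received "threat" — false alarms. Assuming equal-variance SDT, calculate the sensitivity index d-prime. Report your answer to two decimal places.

H = 24/25 = 0.9600
FA = 6/25 = 0.2400
Φ⁻¹(H) = 1.751
Φ⁻¹(FA) = -0.706
d' = z(H) − z(FA) = 1.751 − (-0.706) = 2.457

d-prime = 2.46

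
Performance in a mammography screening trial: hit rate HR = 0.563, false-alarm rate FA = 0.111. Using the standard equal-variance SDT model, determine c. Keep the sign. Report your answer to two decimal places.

z(0.563) = 0.159, z(0.111) = -1.221
c = −½·[z(H) + z(FA)] = −0.5 × (0.159 + (-1.221)) = 0.531

c = 0.53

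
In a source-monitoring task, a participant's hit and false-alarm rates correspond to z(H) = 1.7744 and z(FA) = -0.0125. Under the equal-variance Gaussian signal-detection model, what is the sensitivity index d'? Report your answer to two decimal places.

d' = z(H) − z(FA) = 1.7744 − (-0.0125) = 1.7869

d' = 1.79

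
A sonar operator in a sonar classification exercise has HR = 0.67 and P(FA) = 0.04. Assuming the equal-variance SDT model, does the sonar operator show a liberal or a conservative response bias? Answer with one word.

conservative

z(H) = 0.440, z(FA) = -1.751
c = −½·(z(H) + z(FA)) = 0.6555
c > 0 → conservative criterion (biased toward responding “no”).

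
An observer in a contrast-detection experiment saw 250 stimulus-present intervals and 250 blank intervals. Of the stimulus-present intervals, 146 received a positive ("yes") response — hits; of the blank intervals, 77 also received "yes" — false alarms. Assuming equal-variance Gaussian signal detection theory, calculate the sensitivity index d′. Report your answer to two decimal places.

d′ = 0.71

H = 146/250 = 0.5840
FA = 77/250 = 0.3080
z(H) = 0.2121
z(FA) = -0.5015
d' = z(H) − z(FA) = 0.2121 − (-0.5015) = 0.7136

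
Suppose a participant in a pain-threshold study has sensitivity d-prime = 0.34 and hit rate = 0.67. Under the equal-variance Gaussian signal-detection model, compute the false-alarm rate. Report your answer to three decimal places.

z(hit rate) = z(0.67) = 0.4399
z(FA) = z(H) − d' = 0.4399 − 0.34 = 0.0999
false-alarm rate = Φ(0.0999) = 0.5398

false-alarm rate = 0.540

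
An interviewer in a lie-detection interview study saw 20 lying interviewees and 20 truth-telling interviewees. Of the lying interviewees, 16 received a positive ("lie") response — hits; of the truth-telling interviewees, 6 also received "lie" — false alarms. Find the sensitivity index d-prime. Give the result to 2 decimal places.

d-prime = 1.37

H = 16/20 = 0.8000
FA = 6/20 = 0.3000
z(H) = 0.842
z(FA) = -0.524
d' = z(H) − z(FA) = 0.842 − (-0.524) = 1.366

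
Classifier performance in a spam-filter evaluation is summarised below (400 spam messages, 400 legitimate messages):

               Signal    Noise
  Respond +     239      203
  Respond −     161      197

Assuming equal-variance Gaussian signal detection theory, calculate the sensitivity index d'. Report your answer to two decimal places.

H = 239/400 = 0.5975
FA = 203/400 = 0.5075
z(H) = 0.247
z(FA) = 0.019
d' = z(H) − z(FA) = 0.247 − 0.019 = 0.228

d' = 0.23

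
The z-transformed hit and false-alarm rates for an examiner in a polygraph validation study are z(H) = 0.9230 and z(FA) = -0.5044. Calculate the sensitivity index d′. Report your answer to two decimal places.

d′ = 1.43

d' = z(H) − z(FA) = 0.9230 − (-0.5044) = 1.4274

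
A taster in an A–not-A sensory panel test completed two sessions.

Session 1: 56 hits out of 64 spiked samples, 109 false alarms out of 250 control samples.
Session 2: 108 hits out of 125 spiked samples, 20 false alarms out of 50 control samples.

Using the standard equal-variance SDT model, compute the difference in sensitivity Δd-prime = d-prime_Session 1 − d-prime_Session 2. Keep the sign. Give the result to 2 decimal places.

Session 1: z(0.8750) = 1.150, z(0.4360) = -0.161, d' = 1.311
Session 2: z(0.8640) = 1.098, z(0.4000) = -0.253, d' = 1.351
Δd' = d'_Session 1 − d'_Session 2 = 1.311 − 1.351 = -0.040
Session 2 has the higher sensitivity.

Δd-prime = -0.04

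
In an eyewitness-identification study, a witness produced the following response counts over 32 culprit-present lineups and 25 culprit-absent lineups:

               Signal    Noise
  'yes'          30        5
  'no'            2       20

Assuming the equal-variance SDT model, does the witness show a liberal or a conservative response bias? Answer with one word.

liberal

z(H) = 1.534, z(FA) = -0.842
c = −½·(z(H) + z(FA)) = -0.346
c < 0 → liberal criterion (biased toward responding “yes”).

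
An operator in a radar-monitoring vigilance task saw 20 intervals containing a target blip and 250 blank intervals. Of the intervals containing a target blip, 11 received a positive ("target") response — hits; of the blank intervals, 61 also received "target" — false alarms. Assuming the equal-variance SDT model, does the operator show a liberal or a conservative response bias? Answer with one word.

z(H) = 0.126, z(FA) = -0.693
c = −½·(z(H) + z(FA)) = 0.2835
c > 0 → conservative criterion (biased toward responding “no”).

conservative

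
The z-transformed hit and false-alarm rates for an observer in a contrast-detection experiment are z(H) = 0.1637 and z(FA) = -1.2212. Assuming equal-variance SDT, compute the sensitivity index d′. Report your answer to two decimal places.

d' = z(H) − z(FA) = 0.1637 − (-1.2212) = 1.3849

d′ = 1.38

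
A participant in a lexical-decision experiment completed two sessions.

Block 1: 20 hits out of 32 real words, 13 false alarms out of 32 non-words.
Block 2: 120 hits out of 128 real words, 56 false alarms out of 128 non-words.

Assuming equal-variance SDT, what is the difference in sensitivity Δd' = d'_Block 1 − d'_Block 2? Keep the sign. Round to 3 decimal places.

Δd' = -1.136

Block 1: z(0.6250) = 0.3186, z(0.4062) = -0.2373, d' = 0.5559
Block 2: z(0.9375) = 1.5341, z(0.4375) = -0.1573, d' = 1.6914
Δd' = d'_Block 1 − d'_Block 2 = 0.5559 − 1.6914 = -1.1355
Block 2 has the higher sensitivity.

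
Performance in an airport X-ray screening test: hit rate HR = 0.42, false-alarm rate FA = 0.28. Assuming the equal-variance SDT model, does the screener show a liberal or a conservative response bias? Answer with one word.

z(H) = -0.202, z(FA) = -0.583
c = −½·(z(H) + z(FA)) = 0.3925
c > 0 → conservative criterion (biased toward responding “no”).

conservative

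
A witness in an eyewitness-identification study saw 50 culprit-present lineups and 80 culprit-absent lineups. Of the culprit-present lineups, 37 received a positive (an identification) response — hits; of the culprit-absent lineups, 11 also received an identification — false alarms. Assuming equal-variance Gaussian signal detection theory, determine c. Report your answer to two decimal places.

H = 37/50 = 0.7400
FA = 11/80 = 0.1375
Φ⁻¹(H) = Φ⁻¹(0.7400) = 0.643
Φ⁻¹(FA) = Φ⁻¹(0.1375) = -1.092
c = −½·[z(H) + z(FA)] = −0.5 × (0.643 + (-1.092)) = 0.2245
c > 0: the witness has a conservative response bias.

c = 0.22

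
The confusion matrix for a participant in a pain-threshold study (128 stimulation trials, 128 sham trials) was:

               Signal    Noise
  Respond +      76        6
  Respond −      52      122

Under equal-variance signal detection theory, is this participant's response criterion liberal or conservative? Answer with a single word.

conservative

z(H) = 0.237, z(FA) = -1.676
c = −½·(z(H) + z(FA)) = 0.7195
c > 0 → conservative criterion (biased toward responding “no”).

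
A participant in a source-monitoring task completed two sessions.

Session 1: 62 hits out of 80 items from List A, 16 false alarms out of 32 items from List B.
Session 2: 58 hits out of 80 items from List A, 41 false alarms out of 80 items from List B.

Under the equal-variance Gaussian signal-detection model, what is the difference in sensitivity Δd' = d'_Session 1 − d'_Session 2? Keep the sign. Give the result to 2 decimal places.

Session 1: z(0.7750) = 0.755, z(0.5000) = 0.000, d' = 0.755
Session 2: z(0.7250) = 0.598, z(0.5125) = 0.031, d' = 0.567
Δd' = d'_Session 1 − d'_Session 2 = 0.755 − 0.567 = 0.188
Session 1 has the higher sensitivity.

Δd' = 0.19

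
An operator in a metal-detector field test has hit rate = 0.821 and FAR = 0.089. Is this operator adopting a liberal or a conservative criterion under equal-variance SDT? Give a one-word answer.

conservative

z(H) = 0.919, z(FA) = -1.347
c = −½·(z(H) + z(FA)) = 0.214
c > 0 → conservative criterion (biased toward responding “no”).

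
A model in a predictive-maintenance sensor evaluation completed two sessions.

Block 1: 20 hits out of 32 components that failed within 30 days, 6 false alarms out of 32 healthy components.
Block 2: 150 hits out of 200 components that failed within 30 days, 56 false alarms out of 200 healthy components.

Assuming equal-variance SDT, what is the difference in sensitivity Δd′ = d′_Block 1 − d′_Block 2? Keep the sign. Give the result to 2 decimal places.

Δd′ = -0.05

Block 1: z(0.6250) = 0.319, z(0.1875) = -0.887, d' = 1.206
Block 2: z(0.7500) = 0.674, z(0.2800) = -0.583, d' = 1.257
Δd' = d'_Block 1 − d'_Block 2 = 1.206 − 1.257 = -0.051
Block 2 has the higher sensitivity.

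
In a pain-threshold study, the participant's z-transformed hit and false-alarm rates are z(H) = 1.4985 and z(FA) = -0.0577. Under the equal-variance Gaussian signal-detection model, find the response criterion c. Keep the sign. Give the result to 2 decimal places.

c = −½·[z(H) + z(FA)] = −½·(1.4985 + (-0.0577)) = -0.7204
c < 0: the participant has a liberal response bias.

c = -0.72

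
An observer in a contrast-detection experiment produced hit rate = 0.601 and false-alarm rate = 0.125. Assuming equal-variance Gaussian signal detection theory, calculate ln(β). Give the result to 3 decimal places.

ln β = 0.629

z(H) = z(0.601) = 0.2559
z(FA) = z(0.125) = -1.1503
ln β = −½·[z(H)² − z(FA)²] = −0.5 × (0.0655 − 1.3232) = 0.62885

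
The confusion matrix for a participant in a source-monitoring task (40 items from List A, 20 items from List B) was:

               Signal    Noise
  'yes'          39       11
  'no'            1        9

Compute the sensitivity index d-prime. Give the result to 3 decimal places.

H = 39/40 = 0.9750
FA = 11/20 = 0.5500
z(0.9750) = 1.9600, z(0.5500) = 0.1257
d' = z(H) − z(FA) = 1.9600 − 0.1257 = 1.8343

d-prime = 1.834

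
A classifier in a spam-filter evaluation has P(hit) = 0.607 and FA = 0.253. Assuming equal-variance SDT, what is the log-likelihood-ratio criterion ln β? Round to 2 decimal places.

Φ⁻¹(0.607) = 0.272, Φ⁻¹(0.253) = -0.665
ln β = −½·[z(H)² − z(FA)²] = −0.5 × (0.074 − 0.442) = 0.184

ln β = 0.18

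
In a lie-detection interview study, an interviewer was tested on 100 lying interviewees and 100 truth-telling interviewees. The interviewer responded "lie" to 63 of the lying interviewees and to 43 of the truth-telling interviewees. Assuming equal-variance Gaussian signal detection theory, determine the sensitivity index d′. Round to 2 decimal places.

H = 63/100 = 0.6300
FA = 43/100 = 0.4300
Φ⁻¹(H) = Φ⁻¹(0.6300) = 0.332
Φ⁻¹(FA) = Φ⁻¹(0.4300) = -0.176
d' = z(H) − z(FA) = 0.332 − (-0.176) = 0.508

d′ = 0.51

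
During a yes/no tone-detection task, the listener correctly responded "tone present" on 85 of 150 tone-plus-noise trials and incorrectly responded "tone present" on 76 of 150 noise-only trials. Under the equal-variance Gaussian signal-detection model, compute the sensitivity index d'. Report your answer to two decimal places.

H = 85/150 = 0.5667
FA = 76/150 = 0.5067
z(0.5667) = 0.1680, z(0.5067) = 0.0168
d' = z(H) − z(FA) = 0.1680 − 0.0168 = 0.1512

d' = 0.15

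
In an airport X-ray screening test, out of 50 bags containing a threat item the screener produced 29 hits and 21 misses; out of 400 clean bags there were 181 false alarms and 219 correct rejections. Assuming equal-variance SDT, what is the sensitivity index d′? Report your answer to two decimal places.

d′ = 0.32

H = 29/50 = 0.5800
FA = 181/400 = 0.4525
Φ⁻¹(H) = Φ⁻¹(0.5800) = 0.202
Φ⁻¹(FA) = Φ⁻¹(0.4525) = -0.119
d' = z(H) − z(FA) = 0.202 − (-0.119) = 0.321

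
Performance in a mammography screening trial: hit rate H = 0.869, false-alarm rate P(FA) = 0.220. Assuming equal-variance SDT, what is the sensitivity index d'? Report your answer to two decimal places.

z(H) = 1.1217
z(FA) = -0.7722
d' = z(H) − z(FA) = 1.1217 − (-0.7722) = 1.8939

d' = 1.89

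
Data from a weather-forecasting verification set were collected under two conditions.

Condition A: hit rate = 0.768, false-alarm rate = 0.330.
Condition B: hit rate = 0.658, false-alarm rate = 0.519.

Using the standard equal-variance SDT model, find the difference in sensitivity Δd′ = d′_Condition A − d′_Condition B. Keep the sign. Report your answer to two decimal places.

Δd′ = 0.81

Condition A: z(0.768) = 0.732, z(0.330) = -0.440, d' = 1.172
Condition B: z(0.658) = 0.407, z(0.519) = 0.048, d' = 0.359
Δd' = d'_Condition A − d'_Condition B = 1.172 − 0.359 = 0.813
Condition A has the higher sensitivity.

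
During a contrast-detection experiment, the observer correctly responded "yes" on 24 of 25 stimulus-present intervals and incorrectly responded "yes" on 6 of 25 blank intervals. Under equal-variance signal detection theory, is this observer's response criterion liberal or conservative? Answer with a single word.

liberal

z(H) = 1.751, z(FA) = -0.706
c = −½·(z(H) + z(FA)) = -0.5225
c < 0 → liberal criterion (biased toward responding “yes”).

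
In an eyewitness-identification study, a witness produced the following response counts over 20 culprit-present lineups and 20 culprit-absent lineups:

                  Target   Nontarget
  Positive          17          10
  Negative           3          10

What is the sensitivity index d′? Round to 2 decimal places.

H = 17/20 = 0.8500
FA = 10/20 = 0.5000
z(H) = z(0.8500) = 1.0364
z(FA) = z(0.5000) = 0.0000
d' = z(H) − z(FA) = 1.0364 − 0.0000 = 1.0364

d′ = 1.04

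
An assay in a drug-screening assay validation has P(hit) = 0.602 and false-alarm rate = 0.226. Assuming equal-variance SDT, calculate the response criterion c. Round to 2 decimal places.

c = 0.25

Φ⁻¹(H) = Φ⁻¹(0.602) = 0.2585
Φ⁻¹(FA) = Φ⁻¹(0.226) = -0.7521
c = −½·[z(H) + z(FA)] = −0.5 × (0.2585 + (-0.7521)) = 0.2468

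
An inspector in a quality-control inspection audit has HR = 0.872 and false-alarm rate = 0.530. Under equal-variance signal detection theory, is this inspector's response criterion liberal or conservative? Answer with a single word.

z(H) = 1.136, z(FA) = 0.075
c = −½·(z(H) + z(FA)) = -0.6055
c < 0 → liberal criterion (biased toward responding “yes”).

liberal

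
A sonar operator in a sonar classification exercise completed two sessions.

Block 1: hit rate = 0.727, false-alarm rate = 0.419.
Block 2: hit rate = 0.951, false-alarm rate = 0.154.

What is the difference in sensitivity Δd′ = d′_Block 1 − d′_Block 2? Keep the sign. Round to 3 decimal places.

Block 1: z(0.727) = 0.6038, z(0.419) = -0.2045, d' = 0.8083
Block 2: z(0.951) = 1.6546, z(0.154) = -1.0194, d' = 2.6740
Δd' = d'_Block 1 − d'_Block 2 = 0.8083 − 2.6740 = -1.8657
Block 2 has the higher sensitivity.

Δd′ = -1.866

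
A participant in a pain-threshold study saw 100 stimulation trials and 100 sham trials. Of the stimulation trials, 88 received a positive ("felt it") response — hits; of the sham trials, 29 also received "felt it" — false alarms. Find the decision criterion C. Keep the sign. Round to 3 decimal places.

H = 88/100 = 0.8800
FA = 29/100 = 0.2900
z(H) = z(0.8800) = 1.1750
z(FA) = z(0.2900) = -0.5534
c = −½·[z(H) + z(FA)] = −0.5 × (1.1750 + (-0.5534)) = -0.3108

C = -0.311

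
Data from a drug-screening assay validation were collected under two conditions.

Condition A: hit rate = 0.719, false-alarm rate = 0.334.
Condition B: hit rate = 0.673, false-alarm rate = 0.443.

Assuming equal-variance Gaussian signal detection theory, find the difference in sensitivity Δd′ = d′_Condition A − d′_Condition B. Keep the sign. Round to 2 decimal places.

Condition A: z(0.719) = 0.580, z(0.334) = -0.429, d' = 1.009
Condition B: z(0.673) = 0.448, z(0.443) = -0.143, d' = 0.591
Δd' = d'_Condition A − d'_Condition B = 1.009 − 0.591 = 0.418
Condition A has the higher sensitivity.

Δd′ = 0.42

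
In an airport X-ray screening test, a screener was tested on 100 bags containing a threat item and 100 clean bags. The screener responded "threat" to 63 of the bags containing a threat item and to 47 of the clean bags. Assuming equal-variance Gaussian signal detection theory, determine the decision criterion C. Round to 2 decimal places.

C = -0.13

H = 63/100 = 0.6300
FA = 47/100 = 0.4700
z(H) = z(0.6300) = 0.332
z(FA) = z(0.4700) = -0.075
c = −½·[z(H) + z(FA)] = −0.5 × (0.332 + (-0.075)) = -0.1285
c < 0: the screener has a liberal response bias.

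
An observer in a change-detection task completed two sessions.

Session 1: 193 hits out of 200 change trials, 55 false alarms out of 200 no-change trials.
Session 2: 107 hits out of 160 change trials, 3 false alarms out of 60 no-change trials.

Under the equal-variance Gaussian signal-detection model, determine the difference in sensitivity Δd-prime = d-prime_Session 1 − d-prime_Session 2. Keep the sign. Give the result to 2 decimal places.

Session 1: z(0.9650) = 1.812, z(0.2750) = -0.598, d' = 2.410
Session 2: z(0.6687) = 0.436, z(0.0500) = -1.645, d' = 2.081
Δd' = d'_Session 1 − d'_Session 2 = 2.410 − 2.081 = 0.329
Session 1 has the higher sensitivity.

Δd-prime = 0.33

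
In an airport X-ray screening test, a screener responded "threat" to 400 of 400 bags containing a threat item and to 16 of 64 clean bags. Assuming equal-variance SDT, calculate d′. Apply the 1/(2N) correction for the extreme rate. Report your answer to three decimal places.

d′ = 3.698

The hit rate is 400/400 = 1, so apply the 1/(2N) correction: H → 1 − 1/(2·400) = 0.99875.
z(H) = z(0.99875) = 3.0233
z(FA) = z(0.25000) = -0.6745
d' = 3.0233 − (-0.6745) = 3.6978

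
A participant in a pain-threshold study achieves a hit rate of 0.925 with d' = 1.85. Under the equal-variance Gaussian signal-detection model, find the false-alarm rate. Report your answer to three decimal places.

false-alarm rate = 0.341

z(hit rate) = z(0.925) = 1.4395
z(FA) = z(H) − d' = 1.4395 − 1.85 = -0.4105
false-alarm rate = Φ(-0.4105) = 0.3407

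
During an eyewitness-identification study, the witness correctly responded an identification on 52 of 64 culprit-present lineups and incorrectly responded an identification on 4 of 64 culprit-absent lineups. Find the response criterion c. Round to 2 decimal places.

H = 52/64 = 0.8125
FA = 4/64 = 0.0625
z(H) = 0.8871
z(FA) = -1.5341
c = −½·[z(H) + z(FA)] = −0.5 × (0.8871 + (-1.5341)) = 0.3235
c > 0: the witness has a conservative response bias.

c = 0.32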